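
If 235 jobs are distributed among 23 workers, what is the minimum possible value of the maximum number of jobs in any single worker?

By the pigeonhole principle, the 23 workers are the holes and the 235 jobs are the pigeons.
If every worker held at most 10 jobs, the total would be at most 23 × 10 = 230, which is less than 235.
So some worker holds at least ⌈235/23⌉ = 11 jobs.

11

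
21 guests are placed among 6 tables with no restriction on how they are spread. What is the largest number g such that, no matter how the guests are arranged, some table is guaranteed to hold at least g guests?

By the pigeonhole principle, the 6 tables are the holes and the 21 guests are the pigeons.
If every table held at most 3 guests, the total would be at most 6 × 3 = 18, which is less than 21.
So some table holds at least ⌈21/6⌉ = 4 guests.

4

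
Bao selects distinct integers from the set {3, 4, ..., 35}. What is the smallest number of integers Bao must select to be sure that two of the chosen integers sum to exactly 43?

20

Group the elements by complementary pair {x, 43−x}: {8,35}, {9,34}, {10,33}, …, giving 14 two-element pairs and 5 integers whose partner 43−x falls outside [3,35].
By pigeonhole, treating each of those 19 groups as a pigeonhole, one can pick one integer per group — 19 integers — with no two summing to 43.
The 20th integer lands in an occupied pair, forcing a sum of 43.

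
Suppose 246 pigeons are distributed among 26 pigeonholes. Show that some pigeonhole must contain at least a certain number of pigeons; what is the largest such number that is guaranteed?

The 26 pigeonholes are the holes and the 246 pigeons are the pigeons.
If every pigeonhole held at most 9 pigeons, the total would be at most 26 × 9 = 234, which is less than 246.
So some pigeonhole holds at least ⌈246/26⌉ = 10 pigeons.

10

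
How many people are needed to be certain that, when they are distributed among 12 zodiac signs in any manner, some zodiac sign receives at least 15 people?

With 168 people one could put exactly 14 in each of the 12 zodiac signs, and no zodiac sign would reach 15.
One more person must land in a zodiac sign that already has 14, giving it 15.
So 12 × 14 + 1 = 169 people are required.

169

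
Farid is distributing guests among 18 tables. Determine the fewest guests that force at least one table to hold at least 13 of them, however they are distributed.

With 216 guests one could put exactly 12 in each of the 18 tables, and no table would reach 13.
One more guest must land in a table that already has 12, giving it 13.
So 18 × 12 + 1 = 217 guests are required.

217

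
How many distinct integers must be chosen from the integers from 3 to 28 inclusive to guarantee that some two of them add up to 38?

18

A set avoiding the sum 38 can contain at most one of each pair {x, 38−x}, plus the 8 elements whose complement lies outside the range or equal to its own complement.
The integers 3, …, 19 (17 of them) are such a set: any two sum to at least 3+4 = 7 and at most 18+19 = 37 < 38.
Pigeonhole: any 18th integer completes one of the 9 pairs, so 18 choices force a sum of 38.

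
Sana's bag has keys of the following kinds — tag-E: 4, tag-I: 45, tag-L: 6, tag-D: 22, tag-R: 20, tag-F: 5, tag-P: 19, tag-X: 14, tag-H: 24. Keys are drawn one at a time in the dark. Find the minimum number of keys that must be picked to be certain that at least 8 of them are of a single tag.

Pigeonhole: the 9 tags are the holes; the keys drawn are the pigeons.
To avoid 8 of any one tag, the worst case takes at most 7 of each tag, or every key of a tag that has fewer than 7.
That gives 4 + 7 + 6 + 7 + 7 + 5 + 7 + 7 + 7 = 57 keys with no tag reaching 8.
The next key forces some tag to 8, so 57 + 1 = 58.

58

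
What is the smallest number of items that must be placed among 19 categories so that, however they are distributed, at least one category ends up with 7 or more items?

115

With 114 items one could put exactly 6 in each of the 19 categories, and no category would reach 7.
By pigeonhole, one more item must land in a category that already has 6, giving it 7.
So 19 × 6 + 1 = 115 items are required.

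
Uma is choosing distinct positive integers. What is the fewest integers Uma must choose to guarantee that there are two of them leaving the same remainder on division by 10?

11

The 10 residue classes mod 10 are the pigeonholes.
With 10 integers one could put 1 in each residue class and have no class reach 2.
The 11th integer pushes some class to 2, so 10·1 + 1 = 11.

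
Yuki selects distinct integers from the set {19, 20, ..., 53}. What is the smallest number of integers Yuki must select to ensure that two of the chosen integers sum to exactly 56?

27

Two chosen integers sum to 56 exactly when both halves of some pair {x, 56−x} with 19 ≤ x ≤ 56−x ≤ 37 are chosen — 9 such pairs.
The remaining 17 elements (those with no distinct partner in range) can never complete a 56-sum, so the worst case takes all of them and one from each pair: 17 + 9 = 26.
Pigeonhole: the 27th integer has to be the second member of some pair, so 26 + 1 = 27.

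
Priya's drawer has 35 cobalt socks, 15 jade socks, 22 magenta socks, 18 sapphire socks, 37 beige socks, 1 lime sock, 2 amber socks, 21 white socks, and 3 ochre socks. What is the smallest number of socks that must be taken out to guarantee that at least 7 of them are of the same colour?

43

Pigeonhole: the 9 colours are the holes; the socks drawn are the pigeons.
To avoid 7 of any one colour, the worst case takes at most 6 of each colour, or every sock of a colour that has fewer than 6.
That gives 6 + 6 + 6 + 6 + 6 + 1 + 2 + 6 + 3 = 42 socks with no colour reaching 7.
The next sock forces some colour to 7, so 42 + 1 = 43.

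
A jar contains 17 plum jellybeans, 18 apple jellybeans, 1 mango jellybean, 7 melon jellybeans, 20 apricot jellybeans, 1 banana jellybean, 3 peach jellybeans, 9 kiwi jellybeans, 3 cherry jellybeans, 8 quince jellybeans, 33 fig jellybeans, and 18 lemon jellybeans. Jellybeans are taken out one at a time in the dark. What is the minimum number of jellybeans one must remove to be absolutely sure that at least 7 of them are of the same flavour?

By the pigeonhole principle, put each drawn jellybean into a box by flavour. The largest draw with every box below 7 takes min(count, 6) from each flavour; flavours with fewer than 6 contribute all they have.
Σ min(cᵢ, 6) = 6 + 6 + 1 + 6 + 6 + 1 + 3 + 6 + 3 + 6 + 6 + 6 = 56.
Draw number 56 + 1 = 57 must push one box to 7.

57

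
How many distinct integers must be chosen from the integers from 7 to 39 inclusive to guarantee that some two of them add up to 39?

21

Group the elements by complementary pair {x, 39−x}: {7,32}, {8,31}, {9,30}, …, giving 13 two-element pairs and 7 integers whose partner 39−x falls outside [7,39].
Pigeonhole: treating each of those 20 groups as a pigeonhole, one can pick one integer per group — 20 integers — with no two summing to 39.
The 21st integer lands in an occupied pair, forcing a sum of 39.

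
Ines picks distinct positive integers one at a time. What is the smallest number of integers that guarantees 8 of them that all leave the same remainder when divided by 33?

232

Pigeonhole: the 33 residue classes mod 33 are the pigeonholes.
With 231 integers one could put 7 in each residue class and have no class reach 8.
The 232nd integer pushes some class to 8, so 33·7 + 1 = 232.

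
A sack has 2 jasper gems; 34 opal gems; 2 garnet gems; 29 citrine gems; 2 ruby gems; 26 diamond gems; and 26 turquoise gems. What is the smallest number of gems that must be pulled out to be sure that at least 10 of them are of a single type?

By the pigeonhole principle, put each drawn gem into a box by type. The largest draw with every box below 10 takes min(count, 9) from each type; types with fewer than 9 contribute all they have.
Σ min(cᵢ, 9) = 2 + 9 + 2 + 9 + 2 + 9 + 9 = 42.
Draw number 42 + 1 = 43 must push one box to 10.

43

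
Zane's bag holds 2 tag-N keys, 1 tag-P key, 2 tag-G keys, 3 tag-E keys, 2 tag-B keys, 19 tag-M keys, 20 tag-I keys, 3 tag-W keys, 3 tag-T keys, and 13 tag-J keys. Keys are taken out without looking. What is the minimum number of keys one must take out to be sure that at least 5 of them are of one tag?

An adversary could hand out at most 4 keys per tag (7 tags run out sooner): 2 + 1 + 2 + 3 + 2 + 4 + 4 + 3 + 3 + 4 = 28 keys and still no tag has 5.
One more key lands in a tag already at 4, so 29 draws are enough and 28 are not.

29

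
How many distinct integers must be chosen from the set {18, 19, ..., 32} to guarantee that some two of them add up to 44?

12

A set avoiding the sum 44 can contain at most one of each pair {x, 44−x}, plus the 7 elements whose complement lies outside the range or equal to its own complement.
The integers 22, …, 32 (11 of them) are such a set: any two sum to at least 22+23 = 45 > 44.
By the pigeonhole principle, any 12th integer completes one of the 4 pairs, so 12 choices force a sum of 44.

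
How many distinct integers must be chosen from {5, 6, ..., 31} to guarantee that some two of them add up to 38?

16

Group the elements by complementary pair {x, 38−x}: {7,31}, {8,30}, {9,29}, …, giving 12 two-element pairs, the single value 19 (it cannot pair with itself since the integers are distinct), and 2 integers whose partner 38−x falls outside [5,31].
By pigeonhole, treating each of those 15 groups as a pigeonhole, one can pick one integer per group — 15 integers — with no two summing to 38.
The 16th integer lands in an occupied pair, forcing a sum of 38.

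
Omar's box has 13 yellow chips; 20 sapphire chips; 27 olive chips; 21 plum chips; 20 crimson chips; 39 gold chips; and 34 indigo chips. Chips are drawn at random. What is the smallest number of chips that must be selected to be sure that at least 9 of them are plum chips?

162

In the worst case for collecting plum chips, every non-plum chip comes out first.
There are 13 + 20 + 27 + 20 + 39 + 34 = 153 non-plum chips altogether.
After those, each further chip must be plum, so 153 + 9 = 162 draws guarantee 9 plum chips.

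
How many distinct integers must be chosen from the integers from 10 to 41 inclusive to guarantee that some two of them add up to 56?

20

Two chosen integers sum to 56 exactly when both halves of some pair {x, 56−x} with 15 ≤ x ≤ 56−x ≤ 41 are chosen — 13 such pairs.
The remaining 6 elements (those with no distinct partner in range) can never complete a 56-sum, so the worst case takes all of them and one from each pair: 6 + 13 = 19.
By the pigeonhole principle, the 20th integer has to be the second member of some pair, so 19 + 1 = 20.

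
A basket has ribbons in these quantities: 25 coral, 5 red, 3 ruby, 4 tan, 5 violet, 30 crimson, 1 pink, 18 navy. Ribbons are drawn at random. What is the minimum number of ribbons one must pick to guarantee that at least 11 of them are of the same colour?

Pigeonhole: the 8 colours are the holes; the ribbons drawn are the pigeons.
To avoid 11 of any one colour, the worst case takes at most 10 of each colour, or every ribbon of a colour that has fewer than 10.
That gives 10 + 5 + 3 + 4 + 5 + 10 + 1 + 10 = 48 ribbons with no colour reaching 11.
The next ribbon forces some colour to 11, so 48 + 1 = 49.

49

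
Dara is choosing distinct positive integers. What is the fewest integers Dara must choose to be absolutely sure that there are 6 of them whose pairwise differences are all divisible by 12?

Integers whose pairwise differences are multiples of 12 are exactly those sharing a remainder mod 12. The 12 residue classes mod 12 are the pigeonholes.
With 60 integers one could put 5 in each residue class and have no class reach 6.
The 61st integer pushes some class to 6, so 12·5 + 1 = 61.

61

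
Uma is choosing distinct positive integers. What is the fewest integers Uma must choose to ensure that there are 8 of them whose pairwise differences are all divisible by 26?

183

Integers whose pairwise differences are multiples of 26 are exactly those sharing a remainder mod 26. Pigeonhole: the 26 residue classes mod 26 are the pigeonholes.
With 182 integers one could put 7 in each residue class and have no class reach 8.
The 183rd integer pushes some class to 8, so 26·7 + 1 = 183.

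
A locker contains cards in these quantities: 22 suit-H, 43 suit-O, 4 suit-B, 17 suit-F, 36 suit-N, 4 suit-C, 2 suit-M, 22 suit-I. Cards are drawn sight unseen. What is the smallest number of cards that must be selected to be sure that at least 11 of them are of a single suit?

An adversary could hand out at most 10 cards per suit (suit-B, suit-C, suit-M run out sooner): 10 + 10 + 4 + 10 + 10 + 4 + 2 + 10 = 60 cards and still no suit has 11.
Pigeonhole: one more card lands in a suit already at 10, so 61 draws are enough and 60 are not.

61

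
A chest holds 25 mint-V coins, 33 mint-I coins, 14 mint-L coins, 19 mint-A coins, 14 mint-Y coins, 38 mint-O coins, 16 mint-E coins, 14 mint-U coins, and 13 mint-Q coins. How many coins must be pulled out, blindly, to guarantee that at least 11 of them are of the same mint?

The 9 mints are the holes; the coins drawn are the pigeons.
To avoid 11 of any one mint, the worst case takes at most 10 of each mint.
That gives 10 + 10 + 10 + 10 + 10 + 10 + 10 + 10 + 10 = 90 coins with no mint reaching 11.
The next coin forces some mint to 11, so 90 + 1 = 91.

91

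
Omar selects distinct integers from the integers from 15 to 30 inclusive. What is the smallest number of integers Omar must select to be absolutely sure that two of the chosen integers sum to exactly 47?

10

A set avoiding the sum 47 can contain at most one of each pair {x, 47−x}, plus the 2 elements whose complement lies outside the range.
The integers 15, …, 23 (9 of them) are such a set: any two sum to at least 15+16 = 31 and at most 22+23 = 45 < 47.
Any 10th integer completes one of the 7 pairs, so 10 choices force a sum of 47.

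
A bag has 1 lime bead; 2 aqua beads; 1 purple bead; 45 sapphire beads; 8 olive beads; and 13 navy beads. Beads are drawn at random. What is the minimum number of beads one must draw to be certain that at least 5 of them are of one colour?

An adversary could hand out at most 4 beads per colour (lime, aqua, purple run out sooner): 1 + 2 + 1 + 4 + 4 + 4 = 16 beads and still no colour has 5.
One more bead lands in a colour already at 4, so 17 draws are enough and 16 are not.

17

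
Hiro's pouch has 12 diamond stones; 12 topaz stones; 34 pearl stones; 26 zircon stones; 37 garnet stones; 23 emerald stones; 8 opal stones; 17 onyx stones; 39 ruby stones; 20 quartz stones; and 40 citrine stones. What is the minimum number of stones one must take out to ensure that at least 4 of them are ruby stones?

In the worst case for collecting ruby stones, every non-ruby stone comes out first.
There are 12 + 12 + 34 + 26 + 37 + 23 + 8 + 17 + 20 + 40 = 229 non-ruby stones altogether.
After those, each further stone must be ruby, so 229 + 4 = 233 draws guarantee 4 ruby stones.

233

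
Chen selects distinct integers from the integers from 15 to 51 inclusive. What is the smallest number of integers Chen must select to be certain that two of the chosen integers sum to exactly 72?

23

Group the elements by complementary pair {x, 72−x}: {21,51}, {22,50}, {23,49}, …, giving 15 two-element pairs, the single value 36 (it cannot pair with itself since the integers are distinct), and 6 integers whose partner 72−x falls outside [15,51].
Treating each of those 22 groups as a pigeonhole, one can pick one integer per group — 22 integers — with no two summing to 72.
The 23rd integer lands in an occupied pair, forcing a sum of 72.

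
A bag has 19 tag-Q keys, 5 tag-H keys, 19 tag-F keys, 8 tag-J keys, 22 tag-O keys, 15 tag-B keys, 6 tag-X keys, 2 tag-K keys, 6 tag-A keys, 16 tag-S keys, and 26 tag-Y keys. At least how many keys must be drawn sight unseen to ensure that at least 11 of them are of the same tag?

An adversary could hand out at most 10 keys per tag (5 tags run out sooner): 10 + 5 + 10 + 8 + 10 + 10 + 6 + 2 + 6 + 10 + 10 = 87 keys and still no tag has 11.
Pigeonhole: one more key lands in a tag already at 10, so 88 draws are enough and 87 are not.

88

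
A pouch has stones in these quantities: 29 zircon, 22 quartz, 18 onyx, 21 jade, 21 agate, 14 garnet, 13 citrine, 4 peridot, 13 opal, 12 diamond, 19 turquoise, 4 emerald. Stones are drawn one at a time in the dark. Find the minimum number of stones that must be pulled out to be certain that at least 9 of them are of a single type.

Put each drawn stone into a box by type. The largest draw with every box below 9 takes min(count, 8) from each type; types with fewer than 8 contribute all they have.
Σ min(cᵢ, 8) = 8 + 8 + 8 + 8 + 8 + 8 + 8 + 4 + 8 + 8 + 8 + 4 = 88.
Draw number 88 + 1 = 89 must push one box to 9.

89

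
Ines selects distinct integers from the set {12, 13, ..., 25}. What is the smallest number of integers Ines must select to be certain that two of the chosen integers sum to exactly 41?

Group the elements by complementary pair {x, 41−x}: {16,25}, {17,24}, {18,23}, …, giving 5 two-element pairs and 4 integers whose partner 41−x falls outside [12,25].
By pigeonhole, treating each of those 9 groups as a pigeonhole, one can pick one integer per group — 9 integers — with no two summing to 41.
The 10th integer lands in an occupied pair, forcing a sum of 41.

10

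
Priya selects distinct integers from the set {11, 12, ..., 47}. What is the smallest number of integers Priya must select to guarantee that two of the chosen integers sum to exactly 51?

A set avoiding the sum 51 can contain at most one of each pair {x, 51−x}, plus the 7 elements whose complement lies outside the range.
The integers 26, …, 47 (22 of them) are such a set: any two sum to at least 26+27 = 53 > 51.
Any 23rd integer completes one of the 15 pairs, so 23 choices force a sum of 51.

23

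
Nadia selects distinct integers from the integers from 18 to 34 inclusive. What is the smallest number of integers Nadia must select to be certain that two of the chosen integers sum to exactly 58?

Two chosen integers sum to 58 exactly when both halves of some pair {x, 58−x} with 24 ≤ x ≤ 58−x ≤ 34 are chosen — 5 such pairs.
The remaining 7 elements (those with no distinct partner in range) can never complete a 58-sum, so the worst case takes all of them and one from each pair: 7 + 5 = 12.
The 13th integer has to be the second member of some pair, so 12 + 1 = 13.

13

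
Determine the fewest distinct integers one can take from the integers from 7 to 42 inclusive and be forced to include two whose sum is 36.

Two chosen integers sum to 36 exactly when both halves of some pair {x, 36−x} with 7 ≤ x ≤ 36−x ≤ 29 are chosen — 11 such pairs.
The remaining 14 elements (those with no distinct partner in range) can never complete a 36-sum, so the worst case takes all of them and one from each pair: 14 + 11 = 25.
By pigeonhole, the 26th integer has to be the second member of some pair, so 25 + 1 = 26.

26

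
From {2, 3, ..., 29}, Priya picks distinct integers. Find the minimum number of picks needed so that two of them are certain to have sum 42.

A set avoiding the sum 42 can contain at most one of each pair {x, 42−x}, plus the 12 elements whose complement lies outside the range or equal to its own complement.
The integers 2, …, 21 (20 of them) are such a set: any two sum to at least 2+3 = 5 and at most 20+21 = 41 < 42.
By pigeonhole, any 21st integer completes one of the 8 pairs, so 21 choices force a sum of 42.

21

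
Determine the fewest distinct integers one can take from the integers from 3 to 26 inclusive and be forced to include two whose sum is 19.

A set avoiding the sum 19 can contain at most one of each pair {x, 19−x}, plus the 10 elements whose complement lies outside the range.
The integers 10, …, 26 (17 of them) are such a set: any two sum to at least 10+11 = 21 > 19.
Any 18th integer completes one of the 7 pairs, so 18 choices force a sum of 19.

18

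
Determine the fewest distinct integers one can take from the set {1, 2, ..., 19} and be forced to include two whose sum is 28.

15

A set avoiding the sum 28 can contain at most one of each pair {x, 28−x}, plus the 9 elements whose complement lies outside the range or equal to its own complement.
The integers 1, …, 14 (14 of them) are such a set: any two sum to at least 1+2 = 3 and at most 13+14 = 27 < 28.
Pigeonhole: any 15th integer completes one of the 5 pairs, so 15 choices force a sum of 28.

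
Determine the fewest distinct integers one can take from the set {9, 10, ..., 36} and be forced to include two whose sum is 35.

A set avoiding the sum 35 can contain at most one of each pair {x, 35−x}, plus the 10 elements whose complement lies outside the range.
The integers 18, …, 36 (19 of them) are such a set: any two sum to at least 18+19 = 37 > 35.
By the pigeonhole principle, any 20th integer completes one of the 9 pairs, so 20 choices force a sum of 35.

20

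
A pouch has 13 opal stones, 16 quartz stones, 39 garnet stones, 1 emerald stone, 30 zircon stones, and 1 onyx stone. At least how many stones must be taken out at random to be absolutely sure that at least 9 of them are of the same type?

Pigeonhole: put each drawn stone into a box by type. The largest draw with every box below 9 takes min(count, 8) from each type; types with fewer than 8 contribute all they have.
Σ min(cᵢ, 8) = 8 + 8 + 8 + 1 + 8 + 1 = 34.
Draw number 34 + 1 = 35 must push one box to 9.

35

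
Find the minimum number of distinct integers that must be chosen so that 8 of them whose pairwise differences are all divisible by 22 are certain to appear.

155

Integers whose pairwise differences are multiples of 22 are exactly those sharing a remainder mod 22. The 22 residue classes mod 22 are the pigeonholes.
With 154 integers one could put 7 in each residue class and have no class reach 8.
The 155th integer pushes some class to 8, so 22·7 + 1 = 155.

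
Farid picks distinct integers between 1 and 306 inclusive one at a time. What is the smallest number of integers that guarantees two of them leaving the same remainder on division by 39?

40

The 39 residue classes mod 39 are the pigeonholes.
With 39 integers one could put 1 in each residue class and have no class reach 2.
The 40th integer pushes some class to 2, so 39·1 + 1 = 40.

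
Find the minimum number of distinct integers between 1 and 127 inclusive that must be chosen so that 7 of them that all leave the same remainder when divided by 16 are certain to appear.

97

The 16 residue classes mod 16 are the pigeonholes.
With 96 integers one could put 6 in each residue class and have no class reach 7.
The 97th integer pushes some class to 7, so 16·6 + 1 = 97.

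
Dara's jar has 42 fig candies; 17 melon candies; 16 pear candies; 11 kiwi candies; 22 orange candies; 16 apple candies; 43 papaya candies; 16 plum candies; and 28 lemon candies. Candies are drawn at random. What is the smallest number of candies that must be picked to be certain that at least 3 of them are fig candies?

172

In the worst case for collecting fig candies, every non-fig candy comes out first.
There are 17 + 16 + 11 + 22 + 16 + 43 + 16 + 28 = 169 non-fig candies altogether.
After those, each further candy must be fig, so 169 + 3 = 172 draws guarantee 3 fig candies.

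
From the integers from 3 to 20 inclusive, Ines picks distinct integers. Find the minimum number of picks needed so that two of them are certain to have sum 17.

A set avoiding the sum 17 can contain at most one of each pair {x, 17−x}, plus the 6 elements whose complement lies outside the range.
The integers 9, …, 20 (12 of them) are such a set: any two sum to at least 9+10 = 19 > 17.
Any 13th integer completes one of the 6 pairs, so 13 choices force a sum of 17.

13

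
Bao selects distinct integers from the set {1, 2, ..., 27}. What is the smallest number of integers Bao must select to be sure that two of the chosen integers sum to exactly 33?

17

Group the elements by complementary pair {x, 33−x}: {6,27}, {7,26}, {8,25}, …, giving 11 two-element pairs and 5 integers whose partner 33−x falls outside [1,27].
Pigeonhole: treating each of those 16 groups as a pigeonhole, one can pick one integer per group — 16 integers — with no two summing to 33.
The 17th integer lands in an occupied pair, forcing a sum of 33.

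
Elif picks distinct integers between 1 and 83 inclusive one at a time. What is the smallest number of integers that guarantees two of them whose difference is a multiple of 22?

Integers whose pairwise differences are multiples of 22 are exactly those sharing a remainder mod 22. Pigeonhole: the 22 residue classes mod 22 are the pigeonholes.
With 22 integers one could put 1 in each residue class and have no class reach 2.
The 23rd integer pushes some class to 2, so 22·1 + 1 = 23.

23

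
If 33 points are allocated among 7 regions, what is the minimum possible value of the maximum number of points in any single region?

By pigeonhole, the 7 regions are the holes and the 33 points are the pigeons.
If every region held at most 4 points, the total would be at most 7 × 4 = 28, which is less than 33.
So some region holds at least ⌈33/7⌉ = 5 points.

5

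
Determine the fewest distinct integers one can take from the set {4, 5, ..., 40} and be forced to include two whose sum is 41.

Two chosen integers sum to 41 exactly when both halves of some pair {x, 41−x} with 4 ≤ x ≤ 41−x ≤ 37 are chosen — 17 such pairs.
The remaining 3 elements (those with no distinct partner in range) can never complete a 41-sum, so the worst case takes all of them and one from each pair: 3 + 17 = 20.
The 21st integer has to be the second member of some pair, so 20 + 1 = 21.

21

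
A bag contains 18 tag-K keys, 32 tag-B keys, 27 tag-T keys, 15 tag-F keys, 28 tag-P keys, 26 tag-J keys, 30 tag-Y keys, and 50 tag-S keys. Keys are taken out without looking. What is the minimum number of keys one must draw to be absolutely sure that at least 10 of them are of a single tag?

73

By the pigeonhole principle, put each drawn key into a box by tag. The largest draw with every box below 10 takes min(count, 9) from each tag.
Σ min(cᵢ, 9) = 9 + 9 + 9 + 9 + 9 + 9 + 9 + 9 = 72.
Draw number 72 + 1 = 73 must push one box to 10.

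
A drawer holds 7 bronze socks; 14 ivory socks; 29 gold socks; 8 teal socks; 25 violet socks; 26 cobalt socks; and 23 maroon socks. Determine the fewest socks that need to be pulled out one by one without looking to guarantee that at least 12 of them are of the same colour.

71

Put each drawn sock into a box by colour. The largest draw with every box below 12 takes min(count, 11) from each colour; colours with fewer than 11 contribute all they have.
Σ min(cᵢ, 11) = 7 + 11 + 11 + 8 + 11 + 11 + 11 = 70.
Draw number 70 + 1 = 71 must push one box to 12.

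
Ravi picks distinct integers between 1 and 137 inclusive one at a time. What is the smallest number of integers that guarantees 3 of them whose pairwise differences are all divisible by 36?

Integers whose pairwise differences are multiples of 36 are exactly those sharing a remainder mod 36. Pigeonhole: the 36 residue classes mod 36 are the pigeonholes.
With 72 integers one could put 2 in each residue class and have no class reach 3.
The 73rd integer pushes some class to 3, so 36·2 + 1 = 73.

73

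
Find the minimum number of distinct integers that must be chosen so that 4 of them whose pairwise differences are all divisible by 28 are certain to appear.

85

Integers whose pairwise differences are multiples of 28 are exactly those sharing a remainder mod 28. The 28 residue classes mod 28 are the pigeonholes.
With 84 integers one could put 3 in each residue class and have no class reach 4.
The 85th integer pushes some class to 4, so 28·3 + 1 = 85.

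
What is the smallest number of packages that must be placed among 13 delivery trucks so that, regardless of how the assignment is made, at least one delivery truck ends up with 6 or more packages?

66

With 65 packages one could put exactly 5 in each of the 13 delivery trucks, and no delivery truck would reach 6.
One more package must land in a delivery truck that already has 5, giving it 6.
So 13 × 5 + 1 = 66 packages are required.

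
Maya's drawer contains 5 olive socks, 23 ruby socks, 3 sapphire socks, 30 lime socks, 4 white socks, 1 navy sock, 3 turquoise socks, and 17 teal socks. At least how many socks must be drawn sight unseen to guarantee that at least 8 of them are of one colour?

By the pigeonhole principle, put each drawn sock into a box by colour. The largest draw with every box below 8 takes min(count, 7) from each colour; colours with fewer than 7 contribute all they have.
Σ min(cᵢ, 7) = 5 + 7 + 3 + 7 + 4 + 1 + 3 + 7 = 37.
Draw number 37 + 1 = 38 must push one box to 8.

38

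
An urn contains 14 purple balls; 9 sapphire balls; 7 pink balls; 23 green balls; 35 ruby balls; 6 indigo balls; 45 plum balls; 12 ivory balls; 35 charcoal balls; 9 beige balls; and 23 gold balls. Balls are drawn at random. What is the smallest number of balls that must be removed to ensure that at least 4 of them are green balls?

In the worst case for collecting green balls, every non-green ball comes out first.
There are 14 + 9 + 7 + 35 + 6 + 45 + 12 + 35 + 9 + 23 = 195 non-green balls altogether.
After those, each further ball must be green, so 195 + 4 = 199 draws guarantee 4 green balls.

199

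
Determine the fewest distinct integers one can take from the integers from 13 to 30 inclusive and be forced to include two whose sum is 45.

Two chosen integers sum to 45 exactly when both halves of some pair {x, 45−x} with 15 ≤ x ≤ 45−x ≤ 30 are chosen — 8 such pairs.
The remaining 2 elements (those with no distinct partner in range) can never complete a 45-sum, so the worst case takes all of them and one from each pair: 2 + 8 = 10.
The 11th integer has to be the second member of some pair, so 10 + 1 = 11.

11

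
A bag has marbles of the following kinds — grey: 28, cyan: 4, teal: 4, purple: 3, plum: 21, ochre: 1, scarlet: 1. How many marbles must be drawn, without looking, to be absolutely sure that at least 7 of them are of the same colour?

The 7 colours are the holes; the marbles drawn are the pigeons.
To avoid 7 of any one colour, the worst case takes at most 6 of each colour, or every marble of a colour that has fewer than 6.
That gives 6 + 4 + 4 + 3 + 6 + 1 + 1 = 25 marbles with no colour reaching 7.
The next marble forces some colour to 7, so 25 + 1 = 26.

26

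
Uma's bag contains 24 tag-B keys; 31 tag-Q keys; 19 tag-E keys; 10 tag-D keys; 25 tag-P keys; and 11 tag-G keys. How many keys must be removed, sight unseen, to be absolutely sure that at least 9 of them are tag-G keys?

118

In the worst case for collecting tag-G keys, every non-tag-G key comes out first.
There are 24 + 31 + 19 + 10 + 25 = 109 non-tag-G keys altogether.
After those, each further key must be tag-G, so 109 + 9 = 118 draws guarantee 9 tag-G keys.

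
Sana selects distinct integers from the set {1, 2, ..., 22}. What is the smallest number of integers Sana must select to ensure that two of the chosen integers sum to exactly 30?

16

Group the elements by complementary pair {x, 30−x}: {8,22}, {9,21}, {10,20}, …, giving 7 two-element pairs, the single value 15 (it cannot pair with itself since the integers are distinct), and 7 integers whose partner 30−x falls outside [1,22].
Treating each of those 15 groups as a pigeonhole, one can pick one integer per group — 15 integers — with no two summing to 30.
The 16th integer lands in an occupied pair, forcing a sum of 30.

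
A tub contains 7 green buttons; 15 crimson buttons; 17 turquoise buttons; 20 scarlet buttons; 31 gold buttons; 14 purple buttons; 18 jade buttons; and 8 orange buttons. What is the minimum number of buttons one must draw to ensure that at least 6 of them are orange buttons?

In the worst case for collecting orange buttons, every non-orange button comes out first.
There are 7 + 15 + 17 + 20 + 31 + 14 + 18 = 122 non-orange buttons altogether.
After those, each further button must be orange, so 122 + 6 = 128 draws guarantee 6 orange buttons.

128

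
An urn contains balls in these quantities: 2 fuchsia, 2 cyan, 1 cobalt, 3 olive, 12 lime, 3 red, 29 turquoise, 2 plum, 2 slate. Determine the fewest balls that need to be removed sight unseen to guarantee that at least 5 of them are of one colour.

The 9 colours are the holes; the balls drawn are the pigeons.
To avoid 5 of any one colour, the worst case takes at most 4 of each colour, or every ball of a colour that has fewer than 4.
That gives 2 + 2 + 1 + 3 + 4 + 3 + 4 + 2 + 2 = 23 balls with no colour reaching 5.
The next ball forces some colour to 5, so 23 + 1 = 24.

24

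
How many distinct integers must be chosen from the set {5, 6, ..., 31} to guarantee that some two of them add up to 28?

Two chosen integers sum to 28 exactly when both halves of some pair {x, 28−x} with 5 ≤ x ≤ 28−x ≤ 23 are chosen — 9 such pairs.
The remaining 9 elements (those with no distinct partner in range) can never complete a 28-sum, so the worst case takes all of them and one from each pair: 9 + 9 = 18.
By pigeonhole, the 19th integer has to be the second member of some pair, so 18 + 1 = 19.

19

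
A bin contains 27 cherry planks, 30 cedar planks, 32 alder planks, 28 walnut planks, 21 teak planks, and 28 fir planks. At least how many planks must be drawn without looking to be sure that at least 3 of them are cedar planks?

139

In the worst case for collecting cedar planks, every non-cedar plank comes out first.
There are 27 + 32 + 28 + 21 + 28 = 136 non-cedar planks altogether.
After those, each further plank must be cedar, so 136 + 3 = 139 draws guarantee 3 cedar planks.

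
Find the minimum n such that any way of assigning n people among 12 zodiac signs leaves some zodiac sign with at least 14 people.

With 156 people one could put exactly 13 in each of the 12 zodiac signs, and no zodiac sign would reach 14.
One more person must land in a zodiac sign that already has 13, giving it 14.
So 12 × 13 + 1 = 157 people are required.

157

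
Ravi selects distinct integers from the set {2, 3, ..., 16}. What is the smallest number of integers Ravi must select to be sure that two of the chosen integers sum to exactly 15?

10

A set avoiding the sum 15 can contain at most one of each pair {x, 15−x}, plus the 3 elements whose complement lies outside the range.
The integers 8, …, 16 (9 of them) are such a set: any two sum to at least 8+9 = 17 > 15.
Any 10th integer completes one of the 6 pairs, so 10 choices force a sum of 15.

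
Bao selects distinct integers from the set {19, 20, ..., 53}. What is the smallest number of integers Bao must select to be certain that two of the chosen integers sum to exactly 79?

22

Group the elements by complementary pair {x, 79−x}: {26,53}, {27,52}, {28,51}, …, giving 14 two-element pairs and 7 integers whose partner 79−x falls outside [19,53].
Pigeonhole: treating each of those 21 groups as a pigeonhole, one can pick one integer per group — 21 integers — with no two summing to 79.
The 22nd integer lands in an occupied pair, forcing a sum of 79.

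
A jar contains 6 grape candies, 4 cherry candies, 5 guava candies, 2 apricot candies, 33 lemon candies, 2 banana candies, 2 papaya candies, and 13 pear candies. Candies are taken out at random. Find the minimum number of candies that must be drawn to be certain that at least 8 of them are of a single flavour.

36

An adversary could hand out at most 7 candies per flavour (6 flavours run out sooner): 6 + 4 + 5 + 2 + 7 + 2 + 2 + 7 = 35 candies and still no flavour has 8.
By pigeonhole, one more candy lands in a flavour already at 7, so 36 draws are enough and 35 are not.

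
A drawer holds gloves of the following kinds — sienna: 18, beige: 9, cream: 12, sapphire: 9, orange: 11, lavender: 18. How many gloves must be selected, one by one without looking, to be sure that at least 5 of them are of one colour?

Pigeonhole: the 6 colours are the holes; the gloves drawn are the pigeons.
To avoid 5 of any one colour, the worst case takes at most 4 of each colour.
That gives 4 + 4 + 4 + 4 + 4 + 4 = 24 gloves with no colour reaching 5.
The next glove forces some colour to 5, so 24 + 1 = 25.

25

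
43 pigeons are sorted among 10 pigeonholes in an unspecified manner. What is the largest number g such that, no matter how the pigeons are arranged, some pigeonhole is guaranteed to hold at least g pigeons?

By pigeonhole, the 10 pigeonholes are the holes and the 43 pigeons are the pigeons.
If every pigeonhole held at most 4 pigeons, the total would be at most 10 × 4 = 40, which is less than 43.
So some pigeonhole holds at least ⌈43/10⌉ = 5 pigeons.

5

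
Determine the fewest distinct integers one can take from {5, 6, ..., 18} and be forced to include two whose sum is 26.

10

Group the elements by complementary pair {x, 26−x}: {8,18}, {9,17}, {10,16}, …, giving 5 two-element pairs, the single value 13 (it cannot pair with itself since the integers are distinct), and 3 integers whose partner 26−x falls outside [5,18].
By the pigeonhole principle, treating each of those 9 groups as a pigeonhole, one can pick one integer per group — 9 integers — with no two summing to 26.
The 10th integer lands in an occupied pair, forcing a sum of 26.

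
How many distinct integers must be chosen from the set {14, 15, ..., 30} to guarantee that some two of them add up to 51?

Two chosen integers sum to 51 exactly when both halves of some pair {x, 51−x} with 21 ≤ x ≤ 51−x ≤ 30 are chosen — 5 such pairs.
The remaining 7 elements (those with no distinct partner in range) can never complete a 51-sum, so the worst case takes all of them and one from each pair: 7 + 5 = 12.
The 13th integer has to be the second member of some pair, so 12 + 1 = 13.

13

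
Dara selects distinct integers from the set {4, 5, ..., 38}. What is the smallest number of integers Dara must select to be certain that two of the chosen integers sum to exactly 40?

A set avoiding the sum 40 can contain at most one of each pair {x, 40−x}, plus the 3 elements whose complement lies outside the range or equal to its own complement.
The integers 20, …, 38 (19 of them) are such a set: any two sum to at least 20+21 = 41 > 40.
Any 20th integer completes one of the 16 pairs, so 20 choices force a sum of 40.

20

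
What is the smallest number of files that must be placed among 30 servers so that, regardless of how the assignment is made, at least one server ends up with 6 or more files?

With 150 files one could put exactly 5 in each of the 30 servers, and no server would reach 6.
By the pigeonhole principle, one more file must land in a server that already has 5, giving it 6.
So 30 × 5 + 1 = 151 files are required.

151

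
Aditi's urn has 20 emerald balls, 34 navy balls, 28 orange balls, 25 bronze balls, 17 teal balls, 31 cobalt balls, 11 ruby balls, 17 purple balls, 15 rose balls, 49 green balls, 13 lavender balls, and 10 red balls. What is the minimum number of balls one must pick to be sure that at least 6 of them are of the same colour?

By the pigeonhole principle, the 12 colours are the holes; the balls drawn are the pigeons.
To avoid 6 of any one colour, the worst case takes at most 5 of each colour.
That gives 5 + 5 + 5 + 5 + 5 + 5 + 5 + 5 + 5 + 5 + 5 + 5 = 60 balls with no colour reaching 6.
The next ball forces some colour to 6, so 60 + 1 = 61.

61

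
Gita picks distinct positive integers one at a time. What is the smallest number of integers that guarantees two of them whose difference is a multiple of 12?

Integers whose pairwise differences are multiples of 12 are exactly those sharing a remainder mod 12. By pigeonhole, the 12 residue classes mod 12 are the pigeonholes.
With 12 integers one could put 1 in each residue class and have no class reach 2.
The 13th integer pushes some class to 2, so 12·1 + 1 = 13.

13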